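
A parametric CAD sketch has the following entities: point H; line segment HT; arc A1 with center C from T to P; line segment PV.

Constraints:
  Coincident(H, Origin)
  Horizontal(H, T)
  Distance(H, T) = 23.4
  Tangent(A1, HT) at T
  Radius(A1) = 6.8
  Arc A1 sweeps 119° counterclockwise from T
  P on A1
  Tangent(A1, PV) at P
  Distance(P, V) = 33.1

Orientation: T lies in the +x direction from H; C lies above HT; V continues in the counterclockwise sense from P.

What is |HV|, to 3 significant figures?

41.2

H is at the origin; H and T share the same y with |HT| = 23.4 and T on the +x side, so T = (23.4, 0.00). A1 meets HT tangentially, so CT is at right angles to HT, so C = T + (0, 6.8) = (23.4, 6.80). On A1, T sits at bearing -90° from C; a 119° counterclockwise sweep puts P at bearing 29°, so P = C + 6.8·(cos 29°, sin 29°) = (29.3, 10.1). Tangency of A1 to PV means the radius CP is perpendicular to PV, so PV runs along (−sin 29°, cos 29°); with |PV| = 33.1, V = (13.3, 39.0). Then |HV| = |V − H| = 41.2.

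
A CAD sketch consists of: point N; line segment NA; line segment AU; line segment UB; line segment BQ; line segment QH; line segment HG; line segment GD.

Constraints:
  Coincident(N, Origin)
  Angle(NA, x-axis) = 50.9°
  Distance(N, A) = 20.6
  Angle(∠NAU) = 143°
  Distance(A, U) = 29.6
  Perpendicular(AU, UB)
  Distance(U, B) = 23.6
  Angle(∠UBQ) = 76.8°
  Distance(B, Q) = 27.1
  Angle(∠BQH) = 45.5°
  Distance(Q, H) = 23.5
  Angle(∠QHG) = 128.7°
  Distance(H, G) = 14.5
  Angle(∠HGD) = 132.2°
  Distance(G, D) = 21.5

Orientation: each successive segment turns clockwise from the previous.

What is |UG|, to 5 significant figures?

11.974

N is at the origin; NA runs at 50.9° with length 20.6, so A = (12.992, 15.987). ∠NAU = 143.0° gives AU at 13.900° from the x-axis; with |AU| = 29.6, U = (41.725, 23.097). The perpendicularity gives UB at right angles to AU, so UB runs at -76.100°; with |UB| = 23.6, B = (47.395, 0.18840). ∠UBQ = 76.8° gives BQ at -179.30° from the x-axis; with |BQ| = 27.1, Q = (20.297, -0.14268). ∠BQH = 45.5° gives QH at 46.200° from the x-axis; with |QH| = 23.5, H = (36.562, 16.819). ∠QHG = 128.7° gives HG at -5.1000° from the x-axis; with |HG| = 14.5, G = (51.004, 15.530). Then |UG| = |G − U| = 11.974.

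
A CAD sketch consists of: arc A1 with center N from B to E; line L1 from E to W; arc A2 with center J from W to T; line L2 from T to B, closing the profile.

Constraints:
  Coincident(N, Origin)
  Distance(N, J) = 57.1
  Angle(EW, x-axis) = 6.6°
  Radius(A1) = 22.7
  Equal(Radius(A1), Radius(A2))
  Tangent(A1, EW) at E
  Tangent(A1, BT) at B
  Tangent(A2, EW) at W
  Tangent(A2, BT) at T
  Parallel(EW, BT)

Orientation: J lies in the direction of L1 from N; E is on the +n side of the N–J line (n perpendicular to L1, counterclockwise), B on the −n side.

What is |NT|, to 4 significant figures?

61.45

The slot axis is L1's direction at 6.6°, so u = (cos 6.6°, sin 6.6°) = (0.9934, 0.1149) and n = (−sin 6.6°, cos 6.6°) = (-0.1149, 0.9934). N is at the origin and J lies 57.1 along u from N, so J = 57.1·u = (56.72, 6.563). Tangency of A1 to both parallel lines with radius 22.7 puts E and B at N ± 22.7·n: E = (-2.609, 22.55), B = (2.609, -22.55). Equal radii place W and T the same way about J: W = J + 22.7·n = (54.11, 29.11), T = J − 22.7·n = (59.33, -15.99). Then |NT| = |T − N| = 61.45.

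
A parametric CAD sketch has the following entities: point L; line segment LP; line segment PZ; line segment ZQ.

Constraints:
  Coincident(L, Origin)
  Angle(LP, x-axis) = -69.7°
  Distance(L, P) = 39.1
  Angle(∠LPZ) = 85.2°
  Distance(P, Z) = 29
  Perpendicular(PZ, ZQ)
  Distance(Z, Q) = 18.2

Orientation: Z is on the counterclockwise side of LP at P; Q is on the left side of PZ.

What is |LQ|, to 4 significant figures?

33.06

L is at the origin; LP runs at -69.7° with length 39.1, so P = 39.1·(cos -69.7°, sin -69.7°) = (13.57, -36.67). ∠LPZ = 85.2°, so PZ runs at -69.7° + (180° − 85.2°) = 25.10° from the x-axis; with |PZ| = 29.0, Z = P + 29.0·(cos 25.10°, sin 25.10°) = (39.83, -24.37). PZ is perpendicular to ZQ; with |ZQ| = 18.2 on the left of PZ, Q = Z + 18.2·(-0.4242, 0.9056) = (32.11, -7.888). Then |LQ| = |Q − L| = 33.06.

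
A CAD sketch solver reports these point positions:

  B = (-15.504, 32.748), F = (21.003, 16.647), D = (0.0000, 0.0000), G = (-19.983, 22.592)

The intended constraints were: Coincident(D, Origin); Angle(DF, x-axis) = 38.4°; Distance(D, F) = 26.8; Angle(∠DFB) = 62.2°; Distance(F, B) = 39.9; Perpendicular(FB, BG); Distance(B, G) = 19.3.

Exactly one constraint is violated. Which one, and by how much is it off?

Distance(B, G) = 19.3 — off by 8.20.

D = (0.00, 0.00) ✓; DF at 38.40° ✓; |DF| = 26.80 ✓; ∠DFB = 62.20° ✓; |FB| = 39.90 ✓; ∠(FB, BG) = 90.00° ✓; |BG| = 11.10 ✗.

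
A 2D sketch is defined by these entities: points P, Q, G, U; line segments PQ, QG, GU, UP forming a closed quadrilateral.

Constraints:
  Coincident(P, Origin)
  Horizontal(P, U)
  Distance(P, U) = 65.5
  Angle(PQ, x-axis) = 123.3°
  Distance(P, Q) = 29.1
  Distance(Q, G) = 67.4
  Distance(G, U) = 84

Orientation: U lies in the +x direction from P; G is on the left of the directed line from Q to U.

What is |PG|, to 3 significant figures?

80.4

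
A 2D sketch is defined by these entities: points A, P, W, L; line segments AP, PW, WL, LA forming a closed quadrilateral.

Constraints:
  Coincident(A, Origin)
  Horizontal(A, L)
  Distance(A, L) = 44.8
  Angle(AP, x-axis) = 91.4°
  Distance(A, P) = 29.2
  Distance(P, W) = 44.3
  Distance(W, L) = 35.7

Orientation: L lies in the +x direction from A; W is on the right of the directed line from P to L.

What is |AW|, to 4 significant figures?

17.73

Checks: |PW| = 44.30 ✓; |WL| = 35.70 ✓.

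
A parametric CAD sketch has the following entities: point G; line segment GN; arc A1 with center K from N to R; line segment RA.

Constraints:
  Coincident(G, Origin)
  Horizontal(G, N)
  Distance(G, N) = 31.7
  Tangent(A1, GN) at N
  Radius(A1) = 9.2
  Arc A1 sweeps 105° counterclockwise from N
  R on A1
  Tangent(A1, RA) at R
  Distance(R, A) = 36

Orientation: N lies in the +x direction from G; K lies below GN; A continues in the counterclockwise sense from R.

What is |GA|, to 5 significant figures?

56.402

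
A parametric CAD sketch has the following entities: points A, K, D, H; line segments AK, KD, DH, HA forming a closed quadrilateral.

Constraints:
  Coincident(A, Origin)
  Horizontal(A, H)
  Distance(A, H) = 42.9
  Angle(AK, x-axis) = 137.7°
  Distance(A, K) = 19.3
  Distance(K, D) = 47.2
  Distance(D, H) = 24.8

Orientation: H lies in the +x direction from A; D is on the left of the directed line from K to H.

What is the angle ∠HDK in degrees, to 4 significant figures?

104.7°

Checks: |AH| = 42.90 ✓; |AK| = 19.30 ✓; |KD| = 47.20 ✓; |DH| = 24.80 ✓.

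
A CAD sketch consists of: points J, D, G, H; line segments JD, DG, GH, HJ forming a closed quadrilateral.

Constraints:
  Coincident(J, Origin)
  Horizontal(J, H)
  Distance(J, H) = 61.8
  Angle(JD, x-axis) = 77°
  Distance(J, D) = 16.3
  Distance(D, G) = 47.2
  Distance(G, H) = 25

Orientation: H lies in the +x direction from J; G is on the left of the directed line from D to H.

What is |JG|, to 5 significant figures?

55.130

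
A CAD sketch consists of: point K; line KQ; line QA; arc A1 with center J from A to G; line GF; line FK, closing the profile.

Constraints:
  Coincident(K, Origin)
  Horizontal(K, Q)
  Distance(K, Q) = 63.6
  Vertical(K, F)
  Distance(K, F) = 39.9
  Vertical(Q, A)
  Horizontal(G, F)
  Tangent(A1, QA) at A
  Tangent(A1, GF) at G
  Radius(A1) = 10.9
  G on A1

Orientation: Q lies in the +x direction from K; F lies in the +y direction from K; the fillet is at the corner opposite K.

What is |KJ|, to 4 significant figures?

60.15

K is at the origin; KQ is horizontal with |KQ| = 63.6 and Q on the +x side, so Q = (63.60, 0.000). KF is vertical with |KF| = 39.9 and F on the +y side, so F = (0.000, 39.90). The virtual corner opposite K is at (63.60, 39.90). Since A1 is tangent to QA there, JA ⟂ QA and A1 meets GF tangentially, so JG is at right angles to GF, with radius 10.9, so the center J sits 10.9 in from both sides at J = (52.70, 29.00). Then |KJ| = |J − K| = 60.15.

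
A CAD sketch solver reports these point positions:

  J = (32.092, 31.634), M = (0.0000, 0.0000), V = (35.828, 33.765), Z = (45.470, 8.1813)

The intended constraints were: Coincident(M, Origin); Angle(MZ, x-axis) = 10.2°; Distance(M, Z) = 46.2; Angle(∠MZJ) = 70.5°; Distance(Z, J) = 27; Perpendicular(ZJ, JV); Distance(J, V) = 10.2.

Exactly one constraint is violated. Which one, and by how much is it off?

Distance(J, V) = 10.2 — off by 5.90.

M = (0.00, 0.00) ✓; MZ at 10.20° ✓; |MZ| = 46.20 ✓; ∠MZJ = 70.50° ✓; |ZJ| = 27.00 ✓; ∠(ZJ, JV) = 90.00° ✓; |JV| = 4.301 ✗.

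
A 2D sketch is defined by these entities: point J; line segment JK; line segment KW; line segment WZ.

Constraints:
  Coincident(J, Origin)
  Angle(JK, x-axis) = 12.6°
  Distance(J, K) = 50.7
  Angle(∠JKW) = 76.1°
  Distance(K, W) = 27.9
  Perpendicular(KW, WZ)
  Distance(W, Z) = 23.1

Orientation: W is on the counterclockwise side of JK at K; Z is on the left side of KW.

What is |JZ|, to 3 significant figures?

30.5

J is at the origin; JK runs at 12.6° with length 50.7, so K = 50.7·(cos 12.6°, sin 12.6°) = (49.5, 11.1). ∠JKW = 76.1°, so KW runs at 12.6° + (180° − 76.1°) = 116° from the x-axis; with |KW| = 27.9, W = K + 27.9·(cos 116°, sin 116°) = (37.0, 36.0). The perpendicularity gives WZ at right angles to KW; with |WZ| = 23.1 on the left of KW, Z = W + 23.1·(-0.895, -0.446) = (16.4, 25.7). Then |JZ| = |Z − J| = 30.5.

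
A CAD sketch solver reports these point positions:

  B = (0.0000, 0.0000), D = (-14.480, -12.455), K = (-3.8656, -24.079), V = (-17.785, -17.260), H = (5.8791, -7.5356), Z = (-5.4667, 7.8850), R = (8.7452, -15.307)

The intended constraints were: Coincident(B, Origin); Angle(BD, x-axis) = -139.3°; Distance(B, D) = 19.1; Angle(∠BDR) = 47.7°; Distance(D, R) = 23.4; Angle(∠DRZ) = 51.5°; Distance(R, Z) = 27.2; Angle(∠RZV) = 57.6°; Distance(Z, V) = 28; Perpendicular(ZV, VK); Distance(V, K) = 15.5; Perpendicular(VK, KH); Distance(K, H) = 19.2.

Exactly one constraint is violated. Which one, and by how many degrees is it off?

Perpendicular(VK, KH) — off by 4.40°.

B = (0.00, 0.00) ✓; BD at -139.3° ✓; |BD| = 19.10 ✓; ∠BDR = 47.70° ✓; |DR| = 23.40 ✓; ∠DRZ = 51.50° ✓; |RZ| = 27.20 ✓; ∠RZV = 57.60° ✓; |ZV| = 28.00 ✓; ∠(ZV, VK) = 90.00° ✓; |VK| = 15.50 ✓; ∠(VK, KH) = 85.60° ✗; |KH| = 19.20 ✓.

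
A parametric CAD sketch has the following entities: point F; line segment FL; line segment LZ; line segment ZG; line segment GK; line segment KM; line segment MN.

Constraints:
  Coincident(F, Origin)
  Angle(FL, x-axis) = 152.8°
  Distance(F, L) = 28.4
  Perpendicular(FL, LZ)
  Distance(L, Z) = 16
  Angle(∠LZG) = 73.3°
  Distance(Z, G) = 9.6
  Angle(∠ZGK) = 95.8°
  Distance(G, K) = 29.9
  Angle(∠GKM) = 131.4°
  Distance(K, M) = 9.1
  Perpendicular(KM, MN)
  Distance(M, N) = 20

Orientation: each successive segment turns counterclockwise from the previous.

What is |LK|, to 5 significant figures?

16.504

F is at the origin; FL runs at 152.8° with length 28.4, so L = (-25.259, 12.982). The perpendicularity gives LZ at right angles to FL, so LZ runs at -117.20°; with |LZ| = 16.0, Z = (-32.573, -1.2491). ∠LZG = 73.3° gives ZG at -10.500° from the x-axis; with |ZG| = 9.6, G = (-23.134, -2.9985). ∠ZGK = 95.8° gives GK at 73.700° from the x-axis; with |GK| = 29.9, K = (-14.742, 25.700). Then |LK| = |K − L| = 16.504.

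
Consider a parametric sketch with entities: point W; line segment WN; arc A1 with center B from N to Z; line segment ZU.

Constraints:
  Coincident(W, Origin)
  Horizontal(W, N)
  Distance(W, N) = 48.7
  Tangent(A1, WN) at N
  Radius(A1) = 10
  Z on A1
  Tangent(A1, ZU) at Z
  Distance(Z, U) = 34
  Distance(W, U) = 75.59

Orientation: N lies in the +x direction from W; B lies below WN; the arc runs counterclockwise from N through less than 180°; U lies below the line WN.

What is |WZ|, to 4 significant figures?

44.07

Checks: |BZ| = 10.00 ✓; ∠(BZ, ZU) = 90.00° ✓; |ZU| = 34.00 ✓; |WU| = 75.59 ✓.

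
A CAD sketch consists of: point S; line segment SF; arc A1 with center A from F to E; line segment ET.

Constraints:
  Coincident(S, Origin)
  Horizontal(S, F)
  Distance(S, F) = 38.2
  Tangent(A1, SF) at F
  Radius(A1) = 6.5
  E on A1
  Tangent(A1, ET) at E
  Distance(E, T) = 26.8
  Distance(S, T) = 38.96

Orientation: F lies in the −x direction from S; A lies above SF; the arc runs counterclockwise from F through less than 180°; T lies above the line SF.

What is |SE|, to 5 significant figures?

32.303

S is at the origin; S and F share the same y with |SF| = 38.2 and F on the −x side, so F = (-38.200, 0.0000). The tangent condition forces AF to be normal to SF, so A = F + (0, 6.5) = (-38.200, 6.5000). Since AE ⟂ ET (tangency), |AT| = √(6.5² + 26.8²) = 27.577 regardless of where E sits on A1. So T lies on both circle(S, 38.96) and circle(A, 27.577); the above-SF intersection is T = (-24.398, 30.375). E is the foot of the tangent from T: E = (-31.964, 4.6649).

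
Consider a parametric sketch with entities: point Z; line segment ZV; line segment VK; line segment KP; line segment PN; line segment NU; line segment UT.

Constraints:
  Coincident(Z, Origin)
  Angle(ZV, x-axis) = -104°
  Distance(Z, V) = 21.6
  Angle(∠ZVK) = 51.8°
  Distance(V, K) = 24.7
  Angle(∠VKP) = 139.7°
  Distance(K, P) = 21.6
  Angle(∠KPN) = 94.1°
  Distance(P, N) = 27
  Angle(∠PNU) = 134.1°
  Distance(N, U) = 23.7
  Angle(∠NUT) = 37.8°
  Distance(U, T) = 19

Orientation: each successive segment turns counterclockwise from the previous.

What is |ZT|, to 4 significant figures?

8.606

Z is at the origin; ZV runs at -104.0° with length 21.6, so V = (-5.226, -20.96). ∠ZVK = 51.8° gives VK at 24.20° from the x-axis; with |VK| = 24.7, K = (17.30, -10.83). ∠VKP = 139.7° gives KP at 64.50° from the x-axis; with |KP| = 21.6, P = (26.60, 8.663). ∠KPN = 94.1° gives PN at 150.4° from the x-axis; with |PN| = 27.0, N = (3.127, 22.00). ∠PNU = 134.1° gives NU at -163.7° from the x-axis; with |NU| = 23.7, U = (-19.62, 15.35). ∠NUT = 37.8° gives UT at -21.50° from the x-axis; with |UT| = 19.0, T = (-1.943, 8.384). Then |ZT| = |T − Z| = 8.606.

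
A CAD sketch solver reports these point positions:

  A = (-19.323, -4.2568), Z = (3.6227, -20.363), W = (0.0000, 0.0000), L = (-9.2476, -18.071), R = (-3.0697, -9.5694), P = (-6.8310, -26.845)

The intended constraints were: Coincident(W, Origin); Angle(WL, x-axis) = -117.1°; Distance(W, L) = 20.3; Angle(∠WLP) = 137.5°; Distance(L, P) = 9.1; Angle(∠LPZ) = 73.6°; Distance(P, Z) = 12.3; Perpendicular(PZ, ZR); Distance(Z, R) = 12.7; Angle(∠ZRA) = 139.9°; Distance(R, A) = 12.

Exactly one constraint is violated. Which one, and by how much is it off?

Distance(R, A) = 12 — off by 5.10.

W = (0.00, 0.00) ✓; WL at -117.1° ✓; |WL| = 20.30 ✓; ∠WLP = 137.5° ✓; |LP| = 9.101 ✓; ∠LPZ = 73.60° ✓; |PZ| = 12.30 ✓; ∠(PZ, ZR) = 90.00° ✓; |ZR| = 12.70 ✓; ∠ZRA = 139.9° ✓; |RA| = 17.10 ✗.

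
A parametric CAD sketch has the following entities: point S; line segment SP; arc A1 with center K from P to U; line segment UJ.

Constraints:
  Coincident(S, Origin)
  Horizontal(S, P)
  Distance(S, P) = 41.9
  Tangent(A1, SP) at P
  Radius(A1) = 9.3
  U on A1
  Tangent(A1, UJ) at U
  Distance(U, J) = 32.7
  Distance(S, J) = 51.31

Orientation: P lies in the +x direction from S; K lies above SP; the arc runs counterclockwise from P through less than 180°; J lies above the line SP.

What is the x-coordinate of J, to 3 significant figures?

30.4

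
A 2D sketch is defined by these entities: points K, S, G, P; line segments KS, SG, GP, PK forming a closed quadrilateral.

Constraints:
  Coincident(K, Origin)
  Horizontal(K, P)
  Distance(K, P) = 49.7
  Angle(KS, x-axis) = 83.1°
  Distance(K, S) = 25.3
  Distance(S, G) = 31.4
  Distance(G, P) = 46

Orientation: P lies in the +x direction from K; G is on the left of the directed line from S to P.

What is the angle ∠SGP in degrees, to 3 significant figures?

84.2°

Checks: |SG| = 31.40 ✓; |GP| = 46.00 ✓.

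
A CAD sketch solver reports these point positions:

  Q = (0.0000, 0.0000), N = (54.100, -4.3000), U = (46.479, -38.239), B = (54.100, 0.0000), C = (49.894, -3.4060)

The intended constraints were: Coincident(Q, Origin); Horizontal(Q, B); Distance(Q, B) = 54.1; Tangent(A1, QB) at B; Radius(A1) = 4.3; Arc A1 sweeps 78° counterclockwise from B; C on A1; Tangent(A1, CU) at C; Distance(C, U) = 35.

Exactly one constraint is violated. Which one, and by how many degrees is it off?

Tangent(A1, CU) at C — off by 6.40°.

Q = (0.00, 0.00) ✓; Q.y = 0.00, B.y = 0.00 ✓; |QB| = 54.10 ✓; ∠(NB, BQ) = 90.00° ✓; |NB| = 4.300 ✓; bearing(N→C) − bearing(N→B) = 78.00° ✓; |NC| = 4.300 ✓; ∠(NC, CU) = 83.60° ✗; |CU| = 35.00 ✓.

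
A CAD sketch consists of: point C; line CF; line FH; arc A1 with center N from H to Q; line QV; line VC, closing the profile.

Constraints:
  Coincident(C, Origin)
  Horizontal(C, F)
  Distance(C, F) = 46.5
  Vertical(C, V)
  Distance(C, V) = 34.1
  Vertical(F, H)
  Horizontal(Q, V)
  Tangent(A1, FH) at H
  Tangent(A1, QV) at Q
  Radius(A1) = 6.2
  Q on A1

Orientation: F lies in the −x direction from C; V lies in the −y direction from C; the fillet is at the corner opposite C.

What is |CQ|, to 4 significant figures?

52.79

C is at the origin; C and F share the same y with |CF| = 46.5 and F on the −x side, so F = (-46.50, 0.000). C and V share the same x with |CV| = 34.1 and V on the −y side, so V = (0.000, -34.10). The virtual corner opposite C is at (-46.50, -34.10). Since A1 is tangent to FH there, NH ⟂ FH and tangency of A1 to QV means the radius NQ is perpendicular to QV, with radius 6.2, so the center N sits 6.2 in from both sides at N = (-40.30, -27.90). That places the tangent points at H = (-46.50, -27.90) on FH and Q = (-40.30, -34.10) on QV. Then |CQ| = |Q − C| = 52.79.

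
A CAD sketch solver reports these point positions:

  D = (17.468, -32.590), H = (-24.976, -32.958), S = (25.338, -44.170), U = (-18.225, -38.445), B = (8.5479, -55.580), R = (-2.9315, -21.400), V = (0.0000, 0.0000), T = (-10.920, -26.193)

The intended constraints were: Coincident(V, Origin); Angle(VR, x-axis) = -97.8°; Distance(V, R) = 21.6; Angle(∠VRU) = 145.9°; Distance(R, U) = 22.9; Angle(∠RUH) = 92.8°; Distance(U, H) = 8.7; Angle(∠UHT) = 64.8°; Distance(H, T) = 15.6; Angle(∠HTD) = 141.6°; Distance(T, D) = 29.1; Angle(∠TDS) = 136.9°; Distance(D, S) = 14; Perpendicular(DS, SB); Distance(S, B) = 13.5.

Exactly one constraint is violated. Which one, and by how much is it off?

Distance(S, B) = 13.5 — off by 6.80.

V = (0.00, 0.00) ✓; VR at -97.80° ✓; |VR| = 21.60 ✓; ∠VRU = 145.9° ✓; |RU| = 22.90 ✓; ∠RUH = 92.80° ✓; |UH| = 8.700 ✓; ∠UHT = 64.80° ✓; |HT| = 15.60 ✓; ∠HTD = 141.6° ✓; |TD| = 29.10 ✓; ∠TDS = 136.9° ✓; |DS| = 14.00 ✓; ∠(DS, SB) = 90.00° ✓; |SB| = 20.30 ✗.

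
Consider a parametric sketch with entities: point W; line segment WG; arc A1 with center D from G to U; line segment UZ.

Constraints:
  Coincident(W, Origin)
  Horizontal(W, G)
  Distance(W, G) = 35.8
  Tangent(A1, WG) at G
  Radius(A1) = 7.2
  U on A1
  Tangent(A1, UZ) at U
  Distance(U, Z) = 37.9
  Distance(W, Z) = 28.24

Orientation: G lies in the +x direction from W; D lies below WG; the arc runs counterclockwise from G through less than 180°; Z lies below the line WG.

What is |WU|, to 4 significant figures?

30.91

W is at the origin; W and G share the same y with |WG| = 35.8 and G on the +x side, so G = (35.80, 0.000). Tangency of A1 to WG means the radius DG is perpendicular to WG, so D = G + (0, -7.2) = (35.80, -7.200). Since DU ⟂ UZ (tangency), |DZ| = √(7.2² + 37.9²) = 38.58 regardless of where U sits on A1. So Z lies on both circle(W, 28.24) and circle(D, 38.58); the below-WG intersection is Z = (3.337, -28.04). U is the foot of the tangent from Z: U = (30.85, -1.974).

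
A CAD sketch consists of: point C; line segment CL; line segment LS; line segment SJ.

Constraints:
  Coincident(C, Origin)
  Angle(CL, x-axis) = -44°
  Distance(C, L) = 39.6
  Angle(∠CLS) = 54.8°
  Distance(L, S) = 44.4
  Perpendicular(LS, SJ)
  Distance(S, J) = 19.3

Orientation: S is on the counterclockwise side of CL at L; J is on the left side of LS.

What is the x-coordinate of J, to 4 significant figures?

16.21

C is at the origin; CL runs at -44.0° with length 39.6, so L = 39.6·(cos -44.0°, sin -44.0°) = (28.49, -27.51). ∠CLS = 54.8°, so LS runs at -44.0° + (180° − 54.8°) = 81.20° from the x-axis; with |LS| = 44.4, S = L + 44.4·(cos 81.20°, sin 81.20°) = (35.28, 16.37). The perpendicularity gives SJ at right angles to LS; with |SJ| = 19.3 on the left of LS, J = S + 19.3·(-0.9882, 0.1530) = (16.21, 19.32). So J.x = 16.21.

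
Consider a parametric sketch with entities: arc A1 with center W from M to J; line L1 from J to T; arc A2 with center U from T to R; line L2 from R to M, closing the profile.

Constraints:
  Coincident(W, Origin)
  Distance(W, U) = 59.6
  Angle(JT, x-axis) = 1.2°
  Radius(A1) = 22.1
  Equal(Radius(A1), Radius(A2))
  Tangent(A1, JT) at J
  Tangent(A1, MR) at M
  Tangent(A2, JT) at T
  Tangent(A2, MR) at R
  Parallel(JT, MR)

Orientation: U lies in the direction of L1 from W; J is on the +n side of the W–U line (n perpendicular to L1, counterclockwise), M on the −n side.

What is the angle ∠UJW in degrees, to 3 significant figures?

69.7°

W is at the origin and U lies 59.6 along u from W, so U = 59.6·u = (59.6, 1.25). Tangency of A1 to both parallel lines with radius 22.1 puts J and M at W ± 22.1·n: J = (-0.463, 22.1), M = (0.463, -22.1). Then cos ∠UJW = JU·JW / (|JU||JW|), giving 69.7°.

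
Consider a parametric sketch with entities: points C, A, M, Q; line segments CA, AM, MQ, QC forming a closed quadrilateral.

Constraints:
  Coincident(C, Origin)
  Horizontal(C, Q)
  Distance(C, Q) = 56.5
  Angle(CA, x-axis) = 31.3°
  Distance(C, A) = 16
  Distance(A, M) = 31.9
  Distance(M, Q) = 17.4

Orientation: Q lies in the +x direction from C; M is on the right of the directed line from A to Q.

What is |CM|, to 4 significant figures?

41.84

Checks: |AM| = 31.90 ✓; |MQ| = 17.40 ✓.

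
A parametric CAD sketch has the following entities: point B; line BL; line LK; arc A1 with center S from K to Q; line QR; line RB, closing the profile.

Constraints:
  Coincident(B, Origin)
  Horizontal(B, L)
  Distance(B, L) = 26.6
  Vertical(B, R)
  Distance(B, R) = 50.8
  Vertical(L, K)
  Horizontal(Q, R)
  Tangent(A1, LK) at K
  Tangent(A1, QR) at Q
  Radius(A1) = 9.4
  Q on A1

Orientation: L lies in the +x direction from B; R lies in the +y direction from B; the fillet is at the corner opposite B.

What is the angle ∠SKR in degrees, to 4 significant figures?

19.46°

The virtual corner opposite B is at (26.60, 50.80). Since A1 is tangent to LK there, SK ⟂ LK and since A1 is tangent to QR there, SQ ⟂ QR, with radius 9.4, so the center S sits 9.4 in from both sides at S = (17.20, 41.40). That places the tangent points at K = (26.60, 41.40) on LK and Q = (17.20, 50.80) on QR. Then cos ∠SKR = KS·KR / (|KS||KR|), giving 19.46°.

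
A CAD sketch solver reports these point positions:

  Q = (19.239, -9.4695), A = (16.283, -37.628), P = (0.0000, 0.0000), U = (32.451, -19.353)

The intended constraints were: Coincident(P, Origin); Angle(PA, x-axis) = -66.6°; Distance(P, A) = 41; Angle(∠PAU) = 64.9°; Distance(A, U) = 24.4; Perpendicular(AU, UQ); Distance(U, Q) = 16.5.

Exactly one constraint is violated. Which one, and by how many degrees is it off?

Perpendicular(AU, UQ) — off by 4.70°.

P = (0.00, 0.00) ✓; PA at -66.60° ✓; |PA| = 41.00 ✓; ∠PAU = 64.90° ✓; |AU| = 24.40 ✓; ∠(AU, UQ) = 94.70° ✗; |UQ| = 16.50 ✓.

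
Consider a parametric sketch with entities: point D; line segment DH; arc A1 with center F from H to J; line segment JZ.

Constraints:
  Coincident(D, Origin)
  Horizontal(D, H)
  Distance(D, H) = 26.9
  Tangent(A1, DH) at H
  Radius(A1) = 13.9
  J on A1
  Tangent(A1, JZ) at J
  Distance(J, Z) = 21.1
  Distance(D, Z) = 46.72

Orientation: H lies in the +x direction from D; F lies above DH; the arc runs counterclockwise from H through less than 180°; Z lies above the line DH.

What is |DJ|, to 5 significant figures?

44.057

Checks: |FJ| = 13.90 ✓; ∠(FJ, JZ) = 90.00° ✓; |JZ| = 21.10 ✓; |DZ| = 46.72 ✓.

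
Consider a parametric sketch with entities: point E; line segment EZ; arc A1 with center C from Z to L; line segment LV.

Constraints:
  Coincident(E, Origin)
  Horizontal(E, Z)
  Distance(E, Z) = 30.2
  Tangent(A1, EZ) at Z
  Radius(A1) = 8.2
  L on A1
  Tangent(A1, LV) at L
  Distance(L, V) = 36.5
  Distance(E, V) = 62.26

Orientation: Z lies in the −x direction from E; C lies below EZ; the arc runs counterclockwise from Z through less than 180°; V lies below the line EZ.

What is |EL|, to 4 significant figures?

38.77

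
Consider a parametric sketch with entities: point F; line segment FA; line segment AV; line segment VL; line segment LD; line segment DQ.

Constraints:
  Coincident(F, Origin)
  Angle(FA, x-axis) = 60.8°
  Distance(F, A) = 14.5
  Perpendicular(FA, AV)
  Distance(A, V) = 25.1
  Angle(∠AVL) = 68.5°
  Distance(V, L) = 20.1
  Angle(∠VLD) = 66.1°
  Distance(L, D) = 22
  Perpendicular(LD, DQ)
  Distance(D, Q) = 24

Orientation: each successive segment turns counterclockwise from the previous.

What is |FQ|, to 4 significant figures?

34.31

F is at the origin; FA runs at 60.8° with length 14.5, so A = (7.074, 12.66). The perpendicularity gives AV at right angles to FA, so AV runs at 150.8°; with |AV| = 25.1, V = (-14.84, 24.90). ∠AVL = 68.5° gives VL at -97.70° from the x-axis; with |VL| = 20.1, L = (-17.53, 4.984). ∠VLD = 66.1° gives LD at 16.20° from the x-axis; with |LD| = 22.0, D = (3.597, 11.12). LD is perpendicular to DQ, so DQ runs at 106.2°; with |DQ| = 24.0, Q = (-3.099, 34.17). Then |FQ| = |Q − F| = 34.31.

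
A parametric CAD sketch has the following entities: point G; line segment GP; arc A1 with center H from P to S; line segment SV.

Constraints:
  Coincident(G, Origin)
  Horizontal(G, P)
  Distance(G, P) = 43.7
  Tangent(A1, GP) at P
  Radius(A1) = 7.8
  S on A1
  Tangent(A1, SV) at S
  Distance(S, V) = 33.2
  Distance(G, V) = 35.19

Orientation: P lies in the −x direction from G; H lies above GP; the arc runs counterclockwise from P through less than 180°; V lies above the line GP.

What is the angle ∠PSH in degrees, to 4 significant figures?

62.83°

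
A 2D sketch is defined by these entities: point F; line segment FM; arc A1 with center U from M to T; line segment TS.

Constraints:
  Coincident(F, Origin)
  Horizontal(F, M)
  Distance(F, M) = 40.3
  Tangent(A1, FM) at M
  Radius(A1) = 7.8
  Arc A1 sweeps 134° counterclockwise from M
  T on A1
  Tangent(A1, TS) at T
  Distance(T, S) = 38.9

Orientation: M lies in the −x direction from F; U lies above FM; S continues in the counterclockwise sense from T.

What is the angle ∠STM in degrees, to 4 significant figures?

113.0°

F is at the origin; FM is horizontal with |FM| = 40.3 and M on the −x side, so M = (-40.30, 0.000). The tangent condition forces UM to be normal to FM, so U = M + (0, 7.8) = (-40.30, 7.800). On A1, M sits at bearing -90° from U; a 134° counterclockwise sweep puts T at bearing 44°, so T = U + 7.8·(cos 44°, sin 44°) = (-34.69, 13.22). Tangency of A1 to TS means the radius UT is perpendicular to TS, so TS runs along (−sin 44°, cos 44°); with |TS| = 38.9, S = (-61.71, 41.20). Then cos ∠STM = TS·TM / (|TS||TM|), giving 113.0°.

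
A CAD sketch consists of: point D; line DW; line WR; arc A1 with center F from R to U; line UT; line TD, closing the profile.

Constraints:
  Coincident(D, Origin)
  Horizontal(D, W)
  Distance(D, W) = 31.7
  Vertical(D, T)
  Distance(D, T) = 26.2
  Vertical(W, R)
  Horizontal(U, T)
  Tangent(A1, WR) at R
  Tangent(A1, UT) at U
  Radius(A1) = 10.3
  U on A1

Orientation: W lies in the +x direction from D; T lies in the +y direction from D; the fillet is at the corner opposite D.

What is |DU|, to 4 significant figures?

33.83

D is at the origin; D and W share the same y with |DW| = 31.7 and W on the +x side, so W = (31.70, 0.000). D and T share the same x with |DT| = 26.2 and T on the +y side, so T = (0.000, 26.20). The virtual corner opposite D is at (31.70, 26.20). Since A1 is tangent to WR there, FR ⟂ WR and A1 meets UT tangentially, so FU is at right angles to UT, with radius 10.3, so the center F sits 10.3 in from both sides at F = (21.40, 15.90). That places the tangent points at R = (31.70, 15.90) on WR and U = (21.40, 26.20) on UT. Then |DU| = |U − D| = 33.83.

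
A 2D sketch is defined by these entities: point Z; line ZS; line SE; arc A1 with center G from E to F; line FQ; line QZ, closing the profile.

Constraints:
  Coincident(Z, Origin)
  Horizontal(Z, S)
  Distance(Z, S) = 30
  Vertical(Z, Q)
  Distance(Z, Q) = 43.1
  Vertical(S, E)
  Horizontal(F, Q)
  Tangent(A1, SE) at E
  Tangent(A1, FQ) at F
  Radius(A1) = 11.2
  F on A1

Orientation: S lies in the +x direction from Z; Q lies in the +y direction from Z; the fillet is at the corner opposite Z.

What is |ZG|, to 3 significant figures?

37.0

Z is at the origin; ZS is horizontal with |ZS| = 30.0 and S on the +x side, so S = (30.0, 0.00). ZQ is vertical with |ZQ| = 43.1 and Q on the +y side, so Q = (0.00, 43.1). The virtual corner opposite Z is at (30.0, 43.1). A1 meets SE tangentially, so GE is at right angles to SE and A1 meets FQ tangentially, so GF is at right angles to FQ, with radius 11.2, so the center G sits 11.2 in from both sides at G = (18.8, 31.9). Then |ZG| = |G − Z| = 37.0.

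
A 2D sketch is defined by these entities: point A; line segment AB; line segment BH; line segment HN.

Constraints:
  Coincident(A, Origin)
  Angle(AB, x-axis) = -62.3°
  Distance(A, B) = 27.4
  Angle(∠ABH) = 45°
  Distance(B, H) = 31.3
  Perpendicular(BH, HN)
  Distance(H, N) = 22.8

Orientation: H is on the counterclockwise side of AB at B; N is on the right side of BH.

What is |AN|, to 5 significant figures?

43.828

A is at the origin; AB runs at -62.3° with length 27.4, so B = 27.4·(cos -62.3°, sin -62.3°) = (12.737, -24.260). ∠ABH = 45.0°, so BH runs at -62.3° + (180° − 45.0°) = 72.700° from the x-axis; with |BH| = 31.3, H = B + 31.3·(cos 72.700°, sin 72.700°) = (22.045, 5.6242). The perpendicularity gives HN at right angles to BH; with |HN| = 22.8 on the right of BH, N = H + 22.8·(0.95476, -0.29737) = (43.813, -1.1559). Then |AN| = |N − A| = 43.828.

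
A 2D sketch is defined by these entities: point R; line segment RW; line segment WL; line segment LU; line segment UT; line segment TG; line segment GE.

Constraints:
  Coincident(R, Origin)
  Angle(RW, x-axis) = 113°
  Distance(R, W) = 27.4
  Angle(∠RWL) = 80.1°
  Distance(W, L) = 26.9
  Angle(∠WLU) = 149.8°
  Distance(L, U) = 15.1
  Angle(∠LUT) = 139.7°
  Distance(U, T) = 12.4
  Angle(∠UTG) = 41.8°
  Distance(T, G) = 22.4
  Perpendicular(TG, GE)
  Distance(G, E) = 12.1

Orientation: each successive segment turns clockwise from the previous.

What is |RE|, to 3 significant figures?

38.7

∠UTG = 41.8° gives TG at 164° from the x-axis; with |TG| = 22.4, G = (15.0, 22.5). TG ⟂ GE, so GE runs at 74.4°; with |GE| = 12.1, E = (18.3, 34.1). Then |RE| = |E − R| = 38.7.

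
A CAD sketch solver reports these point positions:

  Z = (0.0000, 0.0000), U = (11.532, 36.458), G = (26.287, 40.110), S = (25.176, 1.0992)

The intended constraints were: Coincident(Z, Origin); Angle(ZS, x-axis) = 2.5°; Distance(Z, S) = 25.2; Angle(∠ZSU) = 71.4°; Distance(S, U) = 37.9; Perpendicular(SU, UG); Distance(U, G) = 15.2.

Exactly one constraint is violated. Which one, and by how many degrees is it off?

Perpendicular(SU, UG) — off by 7.20°.

Z = (0.00, 0.00) ✓; ZS at 2.500° ✓; |ZS| = 25.20 ✓; ∠ZSU = 71.40° ✓; |SU| = 37.90 ✓; ∠(SU, UG) = 97.20° ✗; |UG| = 15.20 ✓.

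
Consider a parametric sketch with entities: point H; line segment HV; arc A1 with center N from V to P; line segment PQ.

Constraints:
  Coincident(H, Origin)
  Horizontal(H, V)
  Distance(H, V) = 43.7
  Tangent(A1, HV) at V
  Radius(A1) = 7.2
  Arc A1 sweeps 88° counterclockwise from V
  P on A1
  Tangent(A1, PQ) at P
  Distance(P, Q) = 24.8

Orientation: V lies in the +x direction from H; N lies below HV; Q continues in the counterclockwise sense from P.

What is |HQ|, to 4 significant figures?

47.72

H is at the origin; H and V share the same y with |HV| = 43.7 and V on the +x side, so V = (43.70, 0.000). The tangent condition forces NV to be normal to HV, so N = V + (0, -7.2) = (43.70, -7.200). On A1, V sits at bearing 90° from N; an 88° counterclockwise sweep puts P at bearing 178°, so P = N + 7.2·(cos 178°, sin 178°) = (36.50, -6.949). Since A1 is tangent to PQ there, NP ⟂ PQ, so PQ runs along (−sin 178°, cos 178°); with |PQ| = 24.8, Q = (35.64, -31.73). Then |HQ| = |Q − H| = 47.72.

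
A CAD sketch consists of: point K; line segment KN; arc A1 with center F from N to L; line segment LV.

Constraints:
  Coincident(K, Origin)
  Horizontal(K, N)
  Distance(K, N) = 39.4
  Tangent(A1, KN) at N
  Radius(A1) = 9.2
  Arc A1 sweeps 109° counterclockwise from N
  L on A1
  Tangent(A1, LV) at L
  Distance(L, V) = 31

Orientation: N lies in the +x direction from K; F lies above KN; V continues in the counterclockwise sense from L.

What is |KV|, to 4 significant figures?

56.28

K is at the origin; KN is horizontal with |KN| = 39.4 and N on the +x side, so N = (39.40, 0.000). The tangent condition forces FN to be normal to KN, so F = N + (0, 9.2) = (39.40, 9.200). On A1, N sits at bearing -90° from F; a 109° counterclockwise sweep puts L at bearing 19°, so L = F + 9.2·(cos 19°, sin 19°) = (48.10, 12.20). Tangency of A1 to LV means the radius FL is perpendicular to LV, so LV runs along (−sin 19°, cos 19°); with |LV| = 31.0, V = (38.01, 41.51). Then |KV| = |V − K| = 56.28.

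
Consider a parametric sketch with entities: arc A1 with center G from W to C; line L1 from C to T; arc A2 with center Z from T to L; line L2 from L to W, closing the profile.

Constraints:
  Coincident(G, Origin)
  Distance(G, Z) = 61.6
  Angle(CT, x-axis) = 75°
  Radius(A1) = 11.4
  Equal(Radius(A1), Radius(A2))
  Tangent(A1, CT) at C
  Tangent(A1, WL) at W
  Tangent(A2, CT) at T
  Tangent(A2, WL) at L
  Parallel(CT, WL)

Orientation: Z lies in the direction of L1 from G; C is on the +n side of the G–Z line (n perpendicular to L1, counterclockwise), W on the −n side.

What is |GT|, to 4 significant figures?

62.65

Tangency of A1 to both parallel lines with radius 11.4 puts C and W at G ± 11.4·n: C = (-11.01, 2.951), W = (11.01, -2.951). Equal radii place T and L the same way about Z: T = Z + 11.4·n = (4.932, 62.45), L = Z − 11.4·n = (26.95, 56.55). Then |GT| = |T − G| = 62.65.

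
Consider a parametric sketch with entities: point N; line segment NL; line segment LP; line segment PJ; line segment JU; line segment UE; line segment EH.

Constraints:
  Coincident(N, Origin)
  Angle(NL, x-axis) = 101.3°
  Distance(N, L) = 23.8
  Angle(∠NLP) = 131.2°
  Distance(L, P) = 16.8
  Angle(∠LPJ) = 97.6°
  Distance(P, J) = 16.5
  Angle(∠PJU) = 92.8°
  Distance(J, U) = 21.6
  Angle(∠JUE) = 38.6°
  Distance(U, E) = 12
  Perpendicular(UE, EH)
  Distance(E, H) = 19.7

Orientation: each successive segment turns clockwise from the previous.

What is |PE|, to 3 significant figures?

15.8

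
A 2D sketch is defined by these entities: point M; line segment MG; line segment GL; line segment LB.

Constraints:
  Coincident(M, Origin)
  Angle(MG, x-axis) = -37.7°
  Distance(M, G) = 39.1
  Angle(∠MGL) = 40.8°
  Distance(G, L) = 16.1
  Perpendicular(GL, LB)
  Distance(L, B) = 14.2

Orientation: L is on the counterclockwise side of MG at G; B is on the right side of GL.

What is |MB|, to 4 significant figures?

41.98

M is at the origin; MG runs at -37.7° with length 39.1, so G = 39.1·(cos -37.7°, sin -37.7°) = (30.94, -23.91). ∠MGL = 40.8°, so GL runs at -37.7° + (180° − 40.8°) = 101.5° from the x-axis; with |GL| = 16.1, L = G + 16.1·(cos 101.5°, sin 101.5°) = (27.73, -8.134). GL ⟂ LB; with |LB| = 14.2 on the right of GL, B = L + 14.2·(0.9799, 0.1994) = (41.64, -5.303). Then |MB| = |B − M| = 41.98.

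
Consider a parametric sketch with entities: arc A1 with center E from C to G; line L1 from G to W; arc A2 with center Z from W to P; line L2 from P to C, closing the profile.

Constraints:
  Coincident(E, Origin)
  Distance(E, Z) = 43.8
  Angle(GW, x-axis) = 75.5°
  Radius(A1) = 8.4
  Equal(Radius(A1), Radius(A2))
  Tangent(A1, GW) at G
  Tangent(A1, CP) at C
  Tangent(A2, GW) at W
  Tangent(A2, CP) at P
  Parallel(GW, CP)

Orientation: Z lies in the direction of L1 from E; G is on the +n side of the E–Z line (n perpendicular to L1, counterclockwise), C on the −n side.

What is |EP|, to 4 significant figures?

44.60

The slot axis is L1's direction at 75.5°, so u = (cos 75.5°, sin 75.5°) = (0.2504, 0.9681) and n = (−sin 75.5°, cos 75.5°) = (-0.9681, 0.2504). E is at the origin and Z lies 43.8 along u from E, so Z = 43.8·u = (10.97, 42.40). Tangency of A1 to both parallel lines with radius 8.4 puts G and C at E ± 8.4·n: G = (-8.132, 2.103), C = (8.132, -2.103). Equal radii place W and P the same way about Z: W = Z + 8.4·n = (2.834, 44.51), P = Z − 8.4·n = (19.10, 40.30). Then |EP| = |P − E| = 44.60.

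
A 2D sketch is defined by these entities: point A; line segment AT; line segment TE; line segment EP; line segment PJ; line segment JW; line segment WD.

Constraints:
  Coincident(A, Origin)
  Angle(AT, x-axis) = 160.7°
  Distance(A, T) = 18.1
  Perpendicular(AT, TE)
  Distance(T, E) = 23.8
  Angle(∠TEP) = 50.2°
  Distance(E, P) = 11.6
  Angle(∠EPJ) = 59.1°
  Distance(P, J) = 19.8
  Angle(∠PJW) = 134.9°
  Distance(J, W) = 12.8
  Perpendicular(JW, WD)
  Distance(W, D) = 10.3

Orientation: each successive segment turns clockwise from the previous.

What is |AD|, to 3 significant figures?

42.8

A is at the origin; AT runs at 160.7° with length 18.1, so T = (-17.1, 5.98). AT is perpendicular to TE, so TE runs at 70.7°; with |TE| = 23.8, E = (-9.22, 28.4). ∠TEP = 50.2° gives EP at -59.1° from the x-axis; with |EP| = 11.6, P = (-3.26, 18.5). ∠EPJ = 59.1° gives PJ at 180° from the x-axis; with |PJ| = 19.8, J = (-23.1, 18.5). ∠PJW = 134.9° gives JW at 135° from the x-axis; with |JW| = 12.8, W = (-32.1, 27.6). JW ⟂ WD, so WD runs at 44.9°; with |WD| = 10.3, D = (-24.8, 34.8). Then |AD| = |D − A| = 42.8.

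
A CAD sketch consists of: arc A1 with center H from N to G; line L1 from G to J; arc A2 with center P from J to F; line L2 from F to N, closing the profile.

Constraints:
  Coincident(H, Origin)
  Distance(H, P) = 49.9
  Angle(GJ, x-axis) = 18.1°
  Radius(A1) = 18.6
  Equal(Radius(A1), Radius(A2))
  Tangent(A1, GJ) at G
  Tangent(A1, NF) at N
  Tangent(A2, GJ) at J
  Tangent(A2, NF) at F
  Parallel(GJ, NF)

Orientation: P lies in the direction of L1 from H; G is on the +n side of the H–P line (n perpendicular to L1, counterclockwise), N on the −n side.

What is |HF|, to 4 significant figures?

53.25

Tangency of A1 to both parallel lines with radius 18.6 puts G and N at H ± 18.6·n: G = (-5.779, 17.68), N = (5.779, -17.68). Equal radii place J and F the same way about P: J = P + 18.6·n = (41.65, 33.18), F = P − 18.6·n = (53.21, -2.177). Then |HF| = |F − H| = 53.25.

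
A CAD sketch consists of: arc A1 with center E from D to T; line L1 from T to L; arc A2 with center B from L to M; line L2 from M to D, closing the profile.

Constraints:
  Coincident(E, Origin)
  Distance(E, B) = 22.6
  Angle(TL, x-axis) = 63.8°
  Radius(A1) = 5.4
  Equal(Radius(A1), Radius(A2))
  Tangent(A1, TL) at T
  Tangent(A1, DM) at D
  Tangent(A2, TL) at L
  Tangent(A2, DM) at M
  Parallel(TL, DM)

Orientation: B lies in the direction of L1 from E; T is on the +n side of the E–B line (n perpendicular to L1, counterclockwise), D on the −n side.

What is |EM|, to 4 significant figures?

23.24

The slot axis is L1's direction at 63.8°, so u = (cos 63.8°, sin 63.8°) = (0.4415, 0.8973) and n = (−sin 63.8°, cos 63.8°) = (-0.8973, 0.4415). E is at the origin and B lies 22.6 along u from E, so B = 22.6·u = (9.978, 20.28). Tangency of A1 to both parallel lines with radius 5.4 puts T and D at E ± 5.4·n: T = (-4.845, 2.384), D = (4.845, -2.384). Equal radii place L and M the same way about B: L = B + 5.4·n = (5.133, 22.66), M = B − 5.4·n = (14.82, 17.89). Then |EM| = |M − E| = 23.24.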